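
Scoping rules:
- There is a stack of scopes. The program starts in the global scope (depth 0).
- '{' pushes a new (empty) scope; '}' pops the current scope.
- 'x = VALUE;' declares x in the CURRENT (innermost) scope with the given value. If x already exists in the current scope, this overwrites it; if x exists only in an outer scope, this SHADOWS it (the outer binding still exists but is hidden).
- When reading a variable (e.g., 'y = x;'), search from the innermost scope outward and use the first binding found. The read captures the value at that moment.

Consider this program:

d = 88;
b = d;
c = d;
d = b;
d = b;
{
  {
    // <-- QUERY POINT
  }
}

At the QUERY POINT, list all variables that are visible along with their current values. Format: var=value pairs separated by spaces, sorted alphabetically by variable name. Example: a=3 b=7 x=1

Answer: b=88 c=88 d=88

Derivation:
Step 1: declare d=88 at depth 0
Step 2: declare b=(read d)=88 at depth 0
Step 3: declare c=(read d)=88 at depth 0
Step 4: declare d=(read b)=88 at depth 0
Step 5: declare d=(read b)=88 at depth 0
Step 6: enter scope (depth=1)
Step 7: enter scope (depth=2)
Visible at query point: b=88 c=88 d=88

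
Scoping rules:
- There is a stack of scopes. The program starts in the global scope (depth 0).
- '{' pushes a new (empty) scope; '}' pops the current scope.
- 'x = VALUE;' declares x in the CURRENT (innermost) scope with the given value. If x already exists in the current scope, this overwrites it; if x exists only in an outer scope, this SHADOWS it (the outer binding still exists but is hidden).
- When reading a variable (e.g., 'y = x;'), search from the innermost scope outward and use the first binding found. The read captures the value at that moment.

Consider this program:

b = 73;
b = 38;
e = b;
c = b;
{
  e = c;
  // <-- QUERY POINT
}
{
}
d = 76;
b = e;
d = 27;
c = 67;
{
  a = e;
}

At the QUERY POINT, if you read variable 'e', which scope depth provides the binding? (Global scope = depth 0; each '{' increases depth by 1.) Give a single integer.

Step 1: declare b=73 at depth 0
Step 2: declare b=38 at depth 0
Step 3: declare e=(read b)=38 at depth 0
Step 4: declare c=(read b)=38 at depth 0
Step 5: enter scope (depth=1)
Step 6: declare e=(read c)=38 at depth 1
Visible at query point: b=38 c=38 e=38

Answer: 1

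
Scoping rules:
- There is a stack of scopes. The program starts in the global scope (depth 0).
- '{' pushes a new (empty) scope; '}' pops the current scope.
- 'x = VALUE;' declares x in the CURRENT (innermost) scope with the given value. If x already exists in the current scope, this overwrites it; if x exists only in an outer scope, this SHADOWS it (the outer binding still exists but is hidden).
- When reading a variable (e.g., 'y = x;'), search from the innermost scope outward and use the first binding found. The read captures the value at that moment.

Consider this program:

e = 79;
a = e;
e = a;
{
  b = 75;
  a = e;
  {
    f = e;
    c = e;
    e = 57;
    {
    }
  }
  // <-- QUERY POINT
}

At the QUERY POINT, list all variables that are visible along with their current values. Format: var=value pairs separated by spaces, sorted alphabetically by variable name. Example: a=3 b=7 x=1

Step 1: declare e=79 at depth 0
Step 2: declare a=(read e)=79 at depth 0
Step 3: declare e=(read a)=79 at depth 0
Step 4: enter scope (depth=1)
Step 5: declare b=75 at depth 1
Step 6: declare a=(read e)=79 at depth 1
Step 7: enter scope (depth=2)
Step 8: declare f=(read e)=79 at depth 2
Step 9: declare c=(read e)=79 at depth 2
Step 10: declare e=57 at depth 2
Step 11: enter scope (depth=3)
Step 12: exit scope (depth=2)
Step 13: exit scope (depth=1)
Visible at query point: a=79 b=75 e=79

Answer: a=79 b=75 e=79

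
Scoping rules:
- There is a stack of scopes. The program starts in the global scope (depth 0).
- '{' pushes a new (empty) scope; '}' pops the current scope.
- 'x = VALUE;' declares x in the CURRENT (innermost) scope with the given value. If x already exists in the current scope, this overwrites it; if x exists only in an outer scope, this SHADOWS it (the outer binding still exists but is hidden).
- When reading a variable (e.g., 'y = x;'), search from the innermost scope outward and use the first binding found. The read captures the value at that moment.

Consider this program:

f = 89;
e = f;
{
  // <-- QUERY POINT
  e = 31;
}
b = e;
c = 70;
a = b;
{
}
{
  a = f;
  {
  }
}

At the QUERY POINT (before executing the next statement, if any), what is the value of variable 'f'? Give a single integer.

Step 1: declare f=89 at depth 0
Step 2: declare e=(read f)=89 at depth 0
Step 3: enter scope (depth=1)
Visible at query point: e=89 f=89

Answer: 89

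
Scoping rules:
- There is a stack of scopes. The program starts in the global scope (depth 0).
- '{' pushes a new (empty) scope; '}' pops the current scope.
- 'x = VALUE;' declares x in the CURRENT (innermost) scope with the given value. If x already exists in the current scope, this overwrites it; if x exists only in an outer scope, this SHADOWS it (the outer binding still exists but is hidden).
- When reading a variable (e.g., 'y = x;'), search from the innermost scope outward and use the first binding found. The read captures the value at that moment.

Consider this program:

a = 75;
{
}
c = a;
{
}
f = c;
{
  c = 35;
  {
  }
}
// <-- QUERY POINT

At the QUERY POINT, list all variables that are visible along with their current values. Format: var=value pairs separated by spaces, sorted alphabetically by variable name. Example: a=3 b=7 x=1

Answer: a=75 c=75 f=75

Derivation:
Step 1: declare a=75 at depth 0
Step 2: enter scope (depth=1)
Step 3: exit scope (depth=0)
Step 4: declare c=(read a)=75 at depth 0
Step 5: enter scope (depth=1)
Step 6: exit scope (depth=0)
Step 7: declare f=(read c)=75 at depth 0
Step 8: enter scope (depth=1)
Step 9: declare c=35 at depth 1
Step 10: enter scope (depth=2)
Step 11: exit scope (depth=1)
Step 12: exit scope (depth=0)
Visible at query point: a=75 c=75 f=75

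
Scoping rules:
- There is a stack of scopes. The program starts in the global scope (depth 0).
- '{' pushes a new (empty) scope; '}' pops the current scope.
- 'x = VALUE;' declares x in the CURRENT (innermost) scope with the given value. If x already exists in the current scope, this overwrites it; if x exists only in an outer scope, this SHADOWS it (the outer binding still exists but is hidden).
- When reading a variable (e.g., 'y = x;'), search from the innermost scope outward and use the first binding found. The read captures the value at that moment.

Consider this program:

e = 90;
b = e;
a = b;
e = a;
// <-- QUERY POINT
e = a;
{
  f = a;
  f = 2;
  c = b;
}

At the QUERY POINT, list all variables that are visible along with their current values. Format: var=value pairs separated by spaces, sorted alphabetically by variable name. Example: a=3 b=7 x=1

Step 1: declare e=90 at depth 0
Step 2: declare b=(read e)=90 at depth 0
Step 3: declare a=(read b)=90 at depth 0
Step 4: declare e=(read a)=90 at depth 0
Visible at query point: a=90 b=90 e=90

Answer: a=90 b=90 e=90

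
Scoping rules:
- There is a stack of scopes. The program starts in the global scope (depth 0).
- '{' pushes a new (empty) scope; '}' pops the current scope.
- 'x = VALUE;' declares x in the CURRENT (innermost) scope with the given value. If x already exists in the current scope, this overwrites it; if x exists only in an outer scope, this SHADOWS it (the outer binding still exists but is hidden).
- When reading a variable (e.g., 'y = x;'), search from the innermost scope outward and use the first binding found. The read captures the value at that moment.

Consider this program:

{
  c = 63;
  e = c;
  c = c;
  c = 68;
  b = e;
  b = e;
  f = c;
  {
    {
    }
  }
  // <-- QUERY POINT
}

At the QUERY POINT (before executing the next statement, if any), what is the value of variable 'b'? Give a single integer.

Answer: 63

Derivation:
Step 1: enter scope (depth=1)
Step 2: declare c=63 at depth 1
Step 3: declare e=(read c)=63 at depth 1
Step 4: declare c=(read c)=63 at depth 1
Step 5: declare c=68 at depth 1
Step 6: declare b=(read e)=63 at depth 1
Step 7: declare b=(read e)=63 at depth 1
Step 8: declare f=(read c)=68 at depth 1
Step 9: enter scope (depth=2)
Step 10: enter scope (depth=3)
Step 11: exit scope (depth=2)
Step 12: exit scope (depth=1)
Visible at query point: b=63 c=68 e=63 f=68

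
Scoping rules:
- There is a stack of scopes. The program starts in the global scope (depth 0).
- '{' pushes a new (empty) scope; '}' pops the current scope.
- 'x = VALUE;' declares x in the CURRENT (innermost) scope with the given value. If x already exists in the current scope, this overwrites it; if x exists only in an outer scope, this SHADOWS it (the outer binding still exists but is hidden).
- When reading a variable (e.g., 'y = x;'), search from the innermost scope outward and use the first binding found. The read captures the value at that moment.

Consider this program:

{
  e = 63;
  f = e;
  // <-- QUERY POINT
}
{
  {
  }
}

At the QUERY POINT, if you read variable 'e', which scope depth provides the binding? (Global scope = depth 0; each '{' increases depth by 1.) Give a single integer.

Step 1: enter scope (depth=1)
Step 2: declare e=63 at depth 1
Step 3: declare f=(read e)=63 at depth 1
Visible at query point: e=63 f=63

Answer: 1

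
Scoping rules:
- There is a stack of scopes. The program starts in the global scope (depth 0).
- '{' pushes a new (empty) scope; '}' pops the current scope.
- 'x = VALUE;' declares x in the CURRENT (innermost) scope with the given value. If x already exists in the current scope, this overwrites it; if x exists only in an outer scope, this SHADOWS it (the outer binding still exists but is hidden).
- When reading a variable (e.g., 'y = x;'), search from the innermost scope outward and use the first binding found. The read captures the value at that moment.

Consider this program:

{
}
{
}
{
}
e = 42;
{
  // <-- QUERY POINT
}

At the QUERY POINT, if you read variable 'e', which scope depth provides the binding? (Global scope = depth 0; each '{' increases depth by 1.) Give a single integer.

Answer: 0

Derivation:
Step 1: enter scope (depth=1)
Step 2: exit scope (depth=0)
Step 3: enter scope (depth=1)
Step 4: exit scope (depth=0)
Step 5: enter scope (depth=1)
Step 6: exit scope (depth=0)
Step 7: declare e=42 at depth 0
Step 8: enter scope (depth=1)
Visible at query point: e=42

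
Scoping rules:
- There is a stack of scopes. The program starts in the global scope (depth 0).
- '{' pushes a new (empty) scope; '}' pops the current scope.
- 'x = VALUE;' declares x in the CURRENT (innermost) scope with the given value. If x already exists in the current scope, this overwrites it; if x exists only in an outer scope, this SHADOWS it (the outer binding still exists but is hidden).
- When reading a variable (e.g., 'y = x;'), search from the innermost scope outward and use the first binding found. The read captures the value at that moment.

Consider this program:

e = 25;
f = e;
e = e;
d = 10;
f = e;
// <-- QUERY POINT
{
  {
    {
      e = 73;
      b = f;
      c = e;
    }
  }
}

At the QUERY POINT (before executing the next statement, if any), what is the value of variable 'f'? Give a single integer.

Step 1: declare e=25 at depth 0
Step 2: declare f=(read e)=25 at depth 0
Step 3: declare e=(read e)=25 at depth 0
Step 4: declare d=10 at depth 0
Step 5: declare f=(read e)=25 at depth 0
Visible at query point: d=10 e=25 f=25

Answer: 25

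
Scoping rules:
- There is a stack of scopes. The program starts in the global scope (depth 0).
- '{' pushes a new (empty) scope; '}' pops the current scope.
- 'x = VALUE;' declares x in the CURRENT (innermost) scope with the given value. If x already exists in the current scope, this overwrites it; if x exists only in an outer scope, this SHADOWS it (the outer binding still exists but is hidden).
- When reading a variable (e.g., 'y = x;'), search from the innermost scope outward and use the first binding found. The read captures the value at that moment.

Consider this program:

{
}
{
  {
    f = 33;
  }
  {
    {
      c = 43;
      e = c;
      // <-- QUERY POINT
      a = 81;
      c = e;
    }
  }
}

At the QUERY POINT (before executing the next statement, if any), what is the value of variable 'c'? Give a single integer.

Answer: 43

Derivation:
Step 1: enter scope (depth=1)
Step 2: exit scope (depth=0)
Step 3: enter scope (depth=1)
Step 4: enter scope (depth=2)
Step 5: declare f=33 at depth 2
Step 6: exit scope (depth=1)
Step 7: enter scope (depth=2)
Step 8: enter scope (depth=3)
Step 9: declare c=43 at depth 3
Step 10: declare e=(read c)=43 at depth 3
Visible at query point: c=43 e=43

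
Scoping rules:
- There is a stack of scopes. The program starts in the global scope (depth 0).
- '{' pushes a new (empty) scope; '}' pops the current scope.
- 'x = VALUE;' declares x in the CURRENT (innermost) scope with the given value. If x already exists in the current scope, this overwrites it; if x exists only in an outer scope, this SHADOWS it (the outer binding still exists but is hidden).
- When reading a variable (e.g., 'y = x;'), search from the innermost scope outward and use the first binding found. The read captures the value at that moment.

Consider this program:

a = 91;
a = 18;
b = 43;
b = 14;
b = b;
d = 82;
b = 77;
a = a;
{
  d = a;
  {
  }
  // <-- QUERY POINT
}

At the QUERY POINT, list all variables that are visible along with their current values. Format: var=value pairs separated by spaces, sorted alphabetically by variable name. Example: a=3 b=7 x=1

Step 1: declare a=91 at depth 0
Step 2: declare a=18 at depth 0
Step 3: declare b=43 at depth 0
Step 4: declare b=14 at depth 0
Step 5: declare b=(read b)=14 at depth 0
Step 6: declare d=82 at depth 0
Step 7: declare b=77 at depth 0
Step 8: declare a=(read a)=18 at depth 0
Step 9: enter scope (depth=1)
Step 10: declare d=(read a)=18 at depth 1
Step 11: enter scope (depth=2)
Step 12: exit scope (depth=1)
Visible at query point: a=18 b=77 d=18

Answer: a=18 b=77 d=18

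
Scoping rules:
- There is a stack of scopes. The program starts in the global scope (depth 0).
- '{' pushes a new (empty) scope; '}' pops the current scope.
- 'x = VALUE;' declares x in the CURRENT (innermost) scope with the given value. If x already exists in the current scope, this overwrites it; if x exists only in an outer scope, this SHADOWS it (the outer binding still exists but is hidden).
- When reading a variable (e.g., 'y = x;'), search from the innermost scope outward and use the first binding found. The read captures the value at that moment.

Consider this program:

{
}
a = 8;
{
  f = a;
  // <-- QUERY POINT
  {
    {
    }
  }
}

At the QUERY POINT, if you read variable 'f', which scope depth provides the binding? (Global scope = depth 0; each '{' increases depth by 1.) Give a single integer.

Answer: 1

Derivation:
Step 1: enter scope (depth=1)
Step 2: exit scope (depth=0)
Step 3: declare a=8 at depth 0
Step 4: enter scope (depth=1)
Step 5: declare f=(read a)=8 at depth 1
Visible at query point: a=8 f=8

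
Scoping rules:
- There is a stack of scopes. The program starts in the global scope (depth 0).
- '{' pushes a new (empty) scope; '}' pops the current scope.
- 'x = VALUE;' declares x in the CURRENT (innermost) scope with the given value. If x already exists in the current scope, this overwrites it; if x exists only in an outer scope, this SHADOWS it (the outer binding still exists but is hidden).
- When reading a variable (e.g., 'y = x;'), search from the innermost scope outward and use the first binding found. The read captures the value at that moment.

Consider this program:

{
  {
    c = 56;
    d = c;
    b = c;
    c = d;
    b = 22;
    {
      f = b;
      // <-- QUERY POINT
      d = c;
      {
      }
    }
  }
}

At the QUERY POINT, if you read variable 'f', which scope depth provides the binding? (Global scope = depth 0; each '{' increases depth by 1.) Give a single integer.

Answer: 3

Derivation:
Step 1: enter scope (depth=1)
Step 2: enter scope (depth=2)
Step 3: declare c=56 at depth 2
Step 4: declare d=(read c)=56 at depth 2
Step 5: declare b=(read c)=56 at depth 2
Step 6: declare c=(read d)=56 at depth 2
Step 7: declare b=22 at depth 2
Step 8: enter scope (depth=3)
Step 9: declare f=(read b)=22 at depth 3
Visible at query point: b=22 c=56 d=56 f=22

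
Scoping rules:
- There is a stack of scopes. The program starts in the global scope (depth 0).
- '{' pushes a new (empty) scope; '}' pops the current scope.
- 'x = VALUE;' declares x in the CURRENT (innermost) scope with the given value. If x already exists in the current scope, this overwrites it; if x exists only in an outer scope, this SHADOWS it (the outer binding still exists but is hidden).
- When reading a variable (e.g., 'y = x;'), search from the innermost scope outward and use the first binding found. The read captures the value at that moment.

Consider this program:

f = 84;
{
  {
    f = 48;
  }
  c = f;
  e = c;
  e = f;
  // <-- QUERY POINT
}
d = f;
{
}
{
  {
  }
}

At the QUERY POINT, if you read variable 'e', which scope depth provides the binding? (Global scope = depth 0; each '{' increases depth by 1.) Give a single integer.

Step 1: declare f=84 at depth 0
Step 2: enter scope (depth=1)
Step 3: enter scope (depth=2)
Step 4: declare f=48 at depth 2
Step 5: exit scope (depth=1)
Step 6: declare c=(read f)=84 at depth 1
Step 7: declare e=(read c)=84 at depth 1
Step 8: declare e=(read f)=84 at depth 1
Visible at query point: c=84 e=84 f=84

Answer: 1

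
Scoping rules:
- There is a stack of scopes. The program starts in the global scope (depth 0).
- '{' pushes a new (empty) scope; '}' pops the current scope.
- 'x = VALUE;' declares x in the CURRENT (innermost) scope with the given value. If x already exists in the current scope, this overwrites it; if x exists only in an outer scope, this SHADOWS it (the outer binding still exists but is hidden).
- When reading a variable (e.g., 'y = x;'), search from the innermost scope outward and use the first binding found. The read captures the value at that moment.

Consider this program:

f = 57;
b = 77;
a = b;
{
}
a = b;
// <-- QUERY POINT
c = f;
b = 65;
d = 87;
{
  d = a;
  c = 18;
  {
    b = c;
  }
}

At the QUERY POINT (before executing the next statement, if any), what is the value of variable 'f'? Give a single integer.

Step 1: declare f=57 at depth 0
Step 2: declare b=77 at depth 0
Step 3: declare a=(read b)=77 at depth 0
Step 4: enter scope (depth=1)
Step 5: exit scope (depth=0)
Step 6: declare a=(read b)=77 at depth 0
Visible at query point: a=77 b=77 f=57

Answer: 57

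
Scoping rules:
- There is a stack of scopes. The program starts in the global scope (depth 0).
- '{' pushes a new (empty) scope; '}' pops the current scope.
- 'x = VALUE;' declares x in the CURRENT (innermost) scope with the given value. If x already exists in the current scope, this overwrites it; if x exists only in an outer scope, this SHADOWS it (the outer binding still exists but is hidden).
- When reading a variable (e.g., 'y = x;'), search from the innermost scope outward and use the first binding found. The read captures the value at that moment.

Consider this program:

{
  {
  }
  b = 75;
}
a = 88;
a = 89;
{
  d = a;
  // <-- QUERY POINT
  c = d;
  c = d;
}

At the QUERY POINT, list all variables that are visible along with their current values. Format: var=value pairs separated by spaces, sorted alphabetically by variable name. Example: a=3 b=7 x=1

Step 1: enter scope (depth=1)
Step 2: enter scope (depth=2)
Step 3: exit scope (depth=1)
Step 4: declare b=75 at depth 1
Step 5: exit scope (depth=0)
Step 6: declare a=88 at depth 0
Step 7: declare a=89 at depth 0
Step 8: enter scope (depth=1)
Step 9: declare d=(read a)=89 at depth 1
Visible at query point: a=89 d=89

Answer: a=89 d=89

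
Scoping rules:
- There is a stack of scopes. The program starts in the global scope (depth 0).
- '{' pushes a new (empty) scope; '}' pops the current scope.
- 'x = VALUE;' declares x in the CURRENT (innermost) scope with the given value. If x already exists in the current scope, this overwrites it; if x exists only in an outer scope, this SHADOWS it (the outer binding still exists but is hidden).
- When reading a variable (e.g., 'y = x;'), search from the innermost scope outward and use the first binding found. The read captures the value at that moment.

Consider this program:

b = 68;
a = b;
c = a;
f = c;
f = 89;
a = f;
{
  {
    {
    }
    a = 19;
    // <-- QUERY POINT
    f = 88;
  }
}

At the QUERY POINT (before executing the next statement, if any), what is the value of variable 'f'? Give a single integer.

Answer: 89

Derivation:
Step 1: declare b=68 at depth 0
Step 2: declare a=(read b)=68 at depth 0
Step 3: declare c=(read a)=68 at depth 0
Step 4: declare f=(read c)=68 at depth 0
Step 5: declare f=89 at depth 0
Step 6: declare a=(read f)=89 at depth 0
Step 7: enter scope (depth=1)
Step 8: enter scope (depth=2)
Step 9: enter scope (depth=3)
Step 10: exit scope (depth=2)
Step 11: declare a=19 at depth 2
Visible at query point: a=19 b=68 c=68 f=89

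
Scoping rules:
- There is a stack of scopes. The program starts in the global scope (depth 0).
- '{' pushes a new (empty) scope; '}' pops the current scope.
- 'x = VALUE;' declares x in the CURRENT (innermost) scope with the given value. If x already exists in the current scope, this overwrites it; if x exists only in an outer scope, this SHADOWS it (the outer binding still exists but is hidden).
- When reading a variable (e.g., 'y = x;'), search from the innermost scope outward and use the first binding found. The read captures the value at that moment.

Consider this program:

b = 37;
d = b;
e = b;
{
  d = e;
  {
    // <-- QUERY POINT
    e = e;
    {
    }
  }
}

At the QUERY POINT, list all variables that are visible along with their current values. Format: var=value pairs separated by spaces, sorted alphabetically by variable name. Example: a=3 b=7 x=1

Step 1: declare b=37 at depth 0
Step 2: declare d=(read b)=37 at depth 0
Step 3: declare e=(read b)=37 at depth 0
Step 4: enter scope (depth=1)
Step 5: declare d=(read e)=37 at depth 1
Step 6: enter scope (depth=2)
Visible at query point: b=37 d=37 e=37

Answer: b=37 d=37 e=37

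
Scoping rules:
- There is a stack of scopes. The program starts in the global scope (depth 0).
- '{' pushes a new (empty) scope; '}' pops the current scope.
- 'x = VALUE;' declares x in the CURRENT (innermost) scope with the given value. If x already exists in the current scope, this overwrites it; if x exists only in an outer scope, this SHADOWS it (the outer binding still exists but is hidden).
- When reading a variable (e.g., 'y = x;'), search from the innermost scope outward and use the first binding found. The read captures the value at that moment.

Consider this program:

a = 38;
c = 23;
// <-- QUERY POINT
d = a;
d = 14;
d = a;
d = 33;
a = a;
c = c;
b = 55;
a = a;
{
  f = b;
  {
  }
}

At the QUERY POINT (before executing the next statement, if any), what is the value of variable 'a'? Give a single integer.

Step 1: declare a=38 at depth 0
Step 2: declare c=23 at depth 0
Visible at query point: a=38 c=23

Answer: 38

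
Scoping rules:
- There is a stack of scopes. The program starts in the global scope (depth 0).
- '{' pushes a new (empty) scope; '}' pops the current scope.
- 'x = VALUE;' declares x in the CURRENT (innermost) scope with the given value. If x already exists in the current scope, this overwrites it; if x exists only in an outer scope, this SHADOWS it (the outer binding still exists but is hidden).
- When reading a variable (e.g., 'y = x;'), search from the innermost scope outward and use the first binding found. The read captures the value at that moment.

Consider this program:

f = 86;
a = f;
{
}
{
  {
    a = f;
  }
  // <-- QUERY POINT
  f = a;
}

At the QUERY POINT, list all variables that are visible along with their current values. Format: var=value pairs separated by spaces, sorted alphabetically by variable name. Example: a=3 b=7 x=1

Step 1: declare f=86 at depth 0
Step 2: declare a=(read f)=86 at depth 0
Step 3: enter scope (depth=1)
Step 4: exit scope (depth=0)
Step 5: enter scope (depth=1)
Step 6: enter scope (depth=2)
Step 7: declare a=(read f)=86 at depth 2
Step 8: exit scope (depth=1)
Visible at query point: a=86 f=86

Answer: a=86 f=86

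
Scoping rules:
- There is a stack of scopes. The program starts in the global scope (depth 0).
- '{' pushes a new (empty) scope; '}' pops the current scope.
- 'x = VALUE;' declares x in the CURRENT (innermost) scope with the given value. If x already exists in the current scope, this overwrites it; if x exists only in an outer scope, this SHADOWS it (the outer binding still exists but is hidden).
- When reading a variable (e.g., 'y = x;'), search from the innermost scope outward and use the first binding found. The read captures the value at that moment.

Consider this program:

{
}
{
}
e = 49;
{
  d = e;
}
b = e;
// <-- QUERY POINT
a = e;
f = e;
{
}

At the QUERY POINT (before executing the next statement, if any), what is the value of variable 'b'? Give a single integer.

Answer: 49

Derivation:
Step 1: enter scope (depth=1)
Step 2: exit scope (depth=0)
Step 3: enter scope (depth=1)
Step 4: exit scope (depth=0)
Step 5: declare e=49 at depth 0
Step 6: enter scope (depth=1)
Step 7: declare d=(read e)=49 at depth 1
Step 8: exit scope (depth=0)
Step 9: declare b=(read e)=49 at depth 0
Visible at query point: b=49 e=49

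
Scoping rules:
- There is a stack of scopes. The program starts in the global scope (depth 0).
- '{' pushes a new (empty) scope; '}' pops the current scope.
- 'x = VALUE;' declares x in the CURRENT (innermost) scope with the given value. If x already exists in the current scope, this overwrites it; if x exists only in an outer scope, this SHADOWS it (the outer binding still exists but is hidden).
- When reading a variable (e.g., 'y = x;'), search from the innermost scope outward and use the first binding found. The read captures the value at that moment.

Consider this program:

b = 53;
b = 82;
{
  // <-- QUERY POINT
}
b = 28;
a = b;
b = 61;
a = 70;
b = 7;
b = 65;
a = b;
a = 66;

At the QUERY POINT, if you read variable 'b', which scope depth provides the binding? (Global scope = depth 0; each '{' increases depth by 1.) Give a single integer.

Answer: 0

Derivation:
Step 1: declare b=53 at depth 0
Step 2: declare b=82 at depth 0
Step 3: enter scope (depth=1)
Visible at query point: b=82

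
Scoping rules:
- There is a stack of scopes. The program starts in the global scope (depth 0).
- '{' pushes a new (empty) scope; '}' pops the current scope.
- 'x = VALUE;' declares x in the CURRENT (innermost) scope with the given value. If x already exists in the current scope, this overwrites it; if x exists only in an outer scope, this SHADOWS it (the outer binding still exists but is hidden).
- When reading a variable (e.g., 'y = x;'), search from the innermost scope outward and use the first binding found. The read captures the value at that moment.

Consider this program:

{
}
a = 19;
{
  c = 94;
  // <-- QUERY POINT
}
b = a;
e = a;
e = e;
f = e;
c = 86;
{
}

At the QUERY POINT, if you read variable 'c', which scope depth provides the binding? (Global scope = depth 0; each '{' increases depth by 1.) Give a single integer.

Step 1: enter scope (depth=1)
Step 2: exit scope (depth=0)
Step 3: declare a=19 at depth 0
Step 4: enter scope (depth=1)
Step 5: declare c=94 at depth 1
Visible at query point: a=19 c=94

Answer: 1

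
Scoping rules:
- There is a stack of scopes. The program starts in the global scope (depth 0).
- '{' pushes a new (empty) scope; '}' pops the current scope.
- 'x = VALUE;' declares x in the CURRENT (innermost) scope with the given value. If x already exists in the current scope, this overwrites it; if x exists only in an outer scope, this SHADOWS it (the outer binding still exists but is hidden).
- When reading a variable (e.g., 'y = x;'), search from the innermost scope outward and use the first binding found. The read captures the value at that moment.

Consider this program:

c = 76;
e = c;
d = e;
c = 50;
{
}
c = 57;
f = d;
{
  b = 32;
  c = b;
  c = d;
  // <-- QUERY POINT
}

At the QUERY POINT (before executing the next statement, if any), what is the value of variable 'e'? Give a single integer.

Step 1: declare c=76 at depth 0
Step 2: declare e=(read c)=76 at depth 0
Step 3: declare d=(read e)=76 at depth 0
Step 4: declare c=50 at depth 0
Step 5: enter scope (depth=1)
Step 6: exit scope (depth=0)
Step 7: declare c=57 at depth 0
Step 8: declare f=(read d)=76 at depth 0
Step 9: enter scope (depth=1)
Step 10: declare b=32 at depth 1
Step 11: declare c=(read b)=32 at depth 1
Step 12: declare c=(read d)=76 at depth 1
Visible at query point: b=32 c=76 d=76 e=76 f=76

Answer: 76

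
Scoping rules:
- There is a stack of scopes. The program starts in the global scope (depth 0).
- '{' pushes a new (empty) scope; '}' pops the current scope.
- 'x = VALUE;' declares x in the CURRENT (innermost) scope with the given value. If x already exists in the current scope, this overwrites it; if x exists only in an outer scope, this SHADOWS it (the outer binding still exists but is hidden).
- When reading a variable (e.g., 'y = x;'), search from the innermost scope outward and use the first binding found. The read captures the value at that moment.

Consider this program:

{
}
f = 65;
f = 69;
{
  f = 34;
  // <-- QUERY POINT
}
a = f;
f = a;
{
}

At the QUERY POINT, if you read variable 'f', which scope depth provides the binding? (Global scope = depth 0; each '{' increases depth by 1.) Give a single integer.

Answer: 1

Derivation:
Step 1: enter scope (depth=1)
Step 2: exit scope (depth=0)
Step 3: declare f=65 at depth 0
Step 4: declare f=69 at depth 0
Step 5: enter scope (depth=1)
Step 6: declare f=34 at depth 1
Visible at query point: f=34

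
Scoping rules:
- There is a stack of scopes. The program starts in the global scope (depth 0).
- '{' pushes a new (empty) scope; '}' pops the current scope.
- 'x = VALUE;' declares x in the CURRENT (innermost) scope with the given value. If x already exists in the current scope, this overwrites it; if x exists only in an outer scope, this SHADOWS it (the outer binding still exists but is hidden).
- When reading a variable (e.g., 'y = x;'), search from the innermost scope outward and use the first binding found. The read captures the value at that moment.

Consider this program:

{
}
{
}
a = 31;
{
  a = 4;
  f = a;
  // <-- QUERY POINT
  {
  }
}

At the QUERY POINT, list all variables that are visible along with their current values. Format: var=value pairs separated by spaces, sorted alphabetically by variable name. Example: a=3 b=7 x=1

Step 1: enter scope (depth=1)
Step 2: exit scope (depth=0)
Step 3: enter scope (depth=1)
Step 4: exit scope (depth=0)
Step 5: declare a=31 at depth 0
Step 6: enter scope (depth=1)
Step 7: declare a=4 at depth 1
Step 8: declare f=(read a)=4 at depth 1
Visible at query point: a=4 f=4

Answer: a=4 f=4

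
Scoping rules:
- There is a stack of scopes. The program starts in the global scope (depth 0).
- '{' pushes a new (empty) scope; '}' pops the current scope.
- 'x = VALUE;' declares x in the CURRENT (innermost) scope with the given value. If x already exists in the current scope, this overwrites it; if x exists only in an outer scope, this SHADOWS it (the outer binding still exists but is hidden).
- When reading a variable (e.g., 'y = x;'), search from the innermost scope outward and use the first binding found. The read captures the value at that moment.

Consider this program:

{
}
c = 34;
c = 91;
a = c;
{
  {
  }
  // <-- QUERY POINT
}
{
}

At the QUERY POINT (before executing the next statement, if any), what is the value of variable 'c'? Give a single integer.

Answer: 91

Derivation:
Step 1: enter scope (depth=1)
Step 2: exit scope (depth=0)
Step 3: declare c=34 at depth 0
Step 4: declare c=91 at depth 0
Step 5: declare a=(read c)=91 at depth 0
Step 6: enter scope (depth=1)
Step 7: enter scope (depth=2)
Step 8: exit scope (depth=1)
Visible at query point: a=91 c=91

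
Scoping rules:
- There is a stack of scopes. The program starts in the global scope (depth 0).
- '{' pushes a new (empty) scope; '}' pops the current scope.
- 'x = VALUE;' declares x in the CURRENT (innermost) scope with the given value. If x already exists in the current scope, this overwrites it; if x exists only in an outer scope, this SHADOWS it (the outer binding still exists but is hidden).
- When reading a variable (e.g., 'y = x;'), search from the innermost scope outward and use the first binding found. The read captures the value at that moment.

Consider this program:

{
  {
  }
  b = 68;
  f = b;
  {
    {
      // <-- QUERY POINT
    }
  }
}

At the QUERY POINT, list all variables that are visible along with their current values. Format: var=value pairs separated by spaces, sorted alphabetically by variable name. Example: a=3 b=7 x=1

Answer: b=68 f=68

Derivation:
Step 1: enter scope (depth=1)
Step 2: enter scope (depth=2)
Step 3: exit scope (depth=1)
Step 4: declare b=68 at depth 1
Step 5: declare f=(read b)=68 at depth 1
Step 6: enter scope (depth=2)
Step 7: enter scope (depth=3)
Visible at query point: b=68 f=68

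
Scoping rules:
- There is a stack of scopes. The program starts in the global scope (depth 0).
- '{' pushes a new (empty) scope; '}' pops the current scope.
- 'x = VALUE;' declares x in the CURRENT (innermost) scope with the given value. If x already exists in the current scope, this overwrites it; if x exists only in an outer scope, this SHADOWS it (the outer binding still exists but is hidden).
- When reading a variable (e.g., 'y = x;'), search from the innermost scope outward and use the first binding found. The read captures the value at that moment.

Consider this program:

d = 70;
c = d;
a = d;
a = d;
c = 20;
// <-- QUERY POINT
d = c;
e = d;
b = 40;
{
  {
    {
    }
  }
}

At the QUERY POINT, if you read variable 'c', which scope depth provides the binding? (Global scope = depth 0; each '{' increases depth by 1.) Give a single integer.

Step 1: declare d=70 at depth 0
Step 2: declare c=(read d)=70 at depth 0
Step 3: declare a=(read d)=70 at depth 0
Step 4: declare a=(read d)=70 at depth 0
Step 5: declare c=20 at depth 0
Visible at query point: a=70 c=20 d=70

Answer: 0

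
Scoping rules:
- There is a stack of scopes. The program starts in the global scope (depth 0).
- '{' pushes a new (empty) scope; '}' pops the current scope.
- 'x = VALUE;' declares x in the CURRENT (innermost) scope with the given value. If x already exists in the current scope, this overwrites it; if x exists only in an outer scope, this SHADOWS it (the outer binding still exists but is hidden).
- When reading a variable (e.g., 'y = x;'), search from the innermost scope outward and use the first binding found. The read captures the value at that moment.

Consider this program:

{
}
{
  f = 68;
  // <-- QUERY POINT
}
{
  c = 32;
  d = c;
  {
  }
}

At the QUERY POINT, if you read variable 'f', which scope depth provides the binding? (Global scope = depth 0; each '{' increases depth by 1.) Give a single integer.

Answer: 1

Derivation:
Step 1: enter scope (depth=1)
Step 2: exit scope (depth=0)
Step 3: enter scope (depth=1)
Step 4: declare f=68 at depth 1
Visible at query point: f=68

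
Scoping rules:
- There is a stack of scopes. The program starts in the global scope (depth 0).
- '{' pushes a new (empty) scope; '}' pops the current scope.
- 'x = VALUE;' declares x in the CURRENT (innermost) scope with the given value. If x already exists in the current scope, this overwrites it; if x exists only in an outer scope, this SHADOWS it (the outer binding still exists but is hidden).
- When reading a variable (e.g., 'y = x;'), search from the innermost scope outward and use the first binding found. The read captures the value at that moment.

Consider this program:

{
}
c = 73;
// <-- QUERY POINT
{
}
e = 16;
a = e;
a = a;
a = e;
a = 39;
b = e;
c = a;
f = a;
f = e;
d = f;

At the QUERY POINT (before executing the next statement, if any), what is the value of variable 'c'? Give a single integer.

Answer: 73

Derivation:
Step 1: enter scope (depth=1)
Step 2: exit scope (depth=0)
Step 3: declare c=73 at depth 0
Visible at query point: c=73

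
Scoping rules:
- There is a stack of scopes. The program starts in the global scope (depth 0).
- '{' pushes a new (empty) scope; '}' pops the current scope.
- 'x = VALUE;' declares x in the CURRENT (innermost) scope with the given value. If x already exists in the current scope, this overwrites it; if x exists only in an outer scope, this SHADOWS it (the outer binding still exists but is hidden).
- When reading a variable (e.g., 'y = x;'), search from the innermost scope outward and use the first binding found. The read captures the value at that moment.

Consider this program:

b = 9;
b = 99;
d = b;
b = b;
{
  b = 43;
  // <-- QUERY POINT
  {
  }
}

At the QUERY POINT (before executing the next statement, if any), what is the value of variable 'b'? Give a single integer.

Answer: 43

Derivation:
Step 1: declare b=9 at depth 0
Step 2: declare b=99 at depth 0
Step 3: declare d=(read b)=99 at depth 0
Step 4: declare b=(read b)=99 at depth 0
Step 5: enter scope (depth=1)
Step 6: declare b=43 at depth 1
Visible at query point: b=43 d=99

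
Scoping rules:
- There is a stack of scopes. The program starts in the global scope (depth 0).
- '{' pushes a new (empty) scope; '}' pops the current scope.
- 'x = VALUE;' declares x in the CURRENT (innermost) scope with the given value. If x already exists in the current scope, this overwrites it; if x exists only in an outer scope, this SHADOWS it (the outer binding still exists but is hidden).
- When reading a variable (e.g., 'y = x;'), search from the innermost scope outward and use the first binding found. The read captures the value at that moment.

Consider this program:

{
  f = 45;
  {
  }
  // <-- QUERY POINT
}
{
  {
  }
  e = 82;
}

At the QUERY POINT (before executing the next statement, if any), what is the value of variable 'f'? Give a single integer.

Step 1: enter scope (depth=1)
Step 2: declare f=45 at depth 1
Step 3: enter scope (depth=2)
Step 4: exit scope (depth=1)
Visible at query point: f=45

Answer: 45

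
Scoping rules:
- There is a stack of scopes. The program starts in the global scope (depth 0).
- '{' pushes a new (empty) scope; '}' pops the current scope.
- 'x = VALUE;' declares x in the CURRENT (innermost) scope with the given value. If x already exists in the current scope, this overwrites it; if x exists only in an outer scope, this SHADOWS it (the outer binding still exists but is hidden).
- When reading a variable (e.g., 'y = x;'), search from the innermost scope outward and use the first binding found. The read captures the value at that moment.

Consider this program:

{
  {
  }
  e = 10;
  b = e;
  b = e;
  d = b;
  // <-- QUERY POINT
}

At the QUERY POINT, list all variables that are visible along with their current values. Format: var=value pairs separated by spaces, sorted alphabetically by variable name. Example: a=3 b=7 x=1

Step 1: enter scope (depth=1)
Step 2: enter scope (depth=2)
Step 3: exit scope (depth=1)
Step 4: declare e=10 at depth 1
Step 5: declare b=(read e)=10 at depth 1
Step 6: declare b=(read e)=10 at depth 1
Step 7: declare d=(read b)=10 at depth 1
Visible at query point: b=10 d=10 e=10

Answer: b=10 d=10 e=10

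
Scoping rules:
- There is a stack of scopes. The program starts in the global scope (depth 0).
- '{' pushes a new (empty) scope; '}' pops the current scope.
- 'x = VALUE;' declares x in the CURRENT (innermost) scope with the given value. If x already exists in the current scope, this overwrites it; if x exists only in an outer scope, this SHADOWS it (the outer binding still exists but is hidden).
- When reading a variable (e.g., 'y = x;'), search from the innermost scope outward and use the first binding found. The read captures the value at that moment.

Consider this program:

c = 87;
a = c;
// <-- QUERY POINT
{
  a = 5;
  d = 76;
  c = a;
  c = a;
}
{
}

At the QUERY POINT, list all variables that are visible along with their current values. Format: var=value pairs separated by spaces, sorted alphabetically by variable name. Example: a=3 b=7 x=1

Answer: a=87 c=87

Derivation:
Step 1: declare c=87 at depth 0
Step 2: declare a=(read c)=87 at depth 0
Visible at query point: a=87 c=87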